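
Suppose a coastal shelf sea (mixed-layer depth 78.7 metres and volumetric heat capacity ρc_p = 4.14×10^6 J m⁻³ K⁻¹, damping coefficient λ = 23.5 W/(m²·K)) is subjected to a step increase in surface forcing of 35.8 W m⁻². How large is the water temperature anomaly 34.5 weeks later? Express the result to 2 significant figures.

1.2 K

Areal heat capacity C = ρc_p × D = 4.14×10^6 × 78.7 = 3.26×10^8 J/(m^2 K).
τ = C / λ = 3.26×10^8 / 23.5 = 1.39×10^7 s.
Equilibrium anomaly ΔT_eq = F / λ = 35.8 / 23.5 = 1.52 K.
t = 34.5 weeks = 2.09×10^7 s, so t/τ = 1.50.
ΔT(t) = ΔT_eq (1 − e^(−t/τ)) = 1.52 × (1 − e^−1.50) = 1.19 K.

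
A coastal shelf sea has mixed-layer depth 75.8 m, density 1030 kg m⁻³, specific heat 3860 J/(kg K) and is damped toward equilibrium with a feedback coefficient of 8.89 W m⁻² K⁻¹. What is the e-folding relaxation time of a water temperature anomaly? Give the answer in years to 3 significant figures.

Areal heat capacity C = ρ c_p D = 1030 × 3860 × 75.8 = 3.01×10^8 J/(m^2 K).
Relaxation time τ = C / λ = 3.01×10^8 / 8.89 = 3.39×10^7 s.
In years: 3.39×10^7 s / (3.156×10^7 s/year) = 1.07 years.

1.07 years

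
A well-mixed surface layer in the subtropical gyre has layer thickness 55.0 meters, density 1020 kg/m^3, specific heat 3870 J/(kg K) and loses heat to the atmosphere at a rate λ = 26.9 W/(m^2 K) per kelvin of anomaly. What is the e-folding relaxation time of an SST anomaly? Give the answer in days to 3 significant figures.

93.4 days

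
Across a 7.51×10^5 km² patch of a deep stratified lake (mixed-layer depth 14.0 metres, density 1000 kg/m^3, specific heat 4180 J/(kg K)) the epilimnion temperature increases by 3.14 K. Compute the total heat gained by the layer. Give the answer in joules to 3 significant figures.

1.38×10^20 J

Areal heat capacity C = ρ c_p D = 1000 × 4180 × 14.0 = 5.85×10^7 J/(m^2 K).
Heat per unit area: q = C ΔT = 5.85×10^7 × 3.14 = 1.84×10^8 J/m².
Total heat: Q = q × A = 1.84×10^8 × (7.51×10^5 × 10⁶ m²) = 1.38×10^20 J.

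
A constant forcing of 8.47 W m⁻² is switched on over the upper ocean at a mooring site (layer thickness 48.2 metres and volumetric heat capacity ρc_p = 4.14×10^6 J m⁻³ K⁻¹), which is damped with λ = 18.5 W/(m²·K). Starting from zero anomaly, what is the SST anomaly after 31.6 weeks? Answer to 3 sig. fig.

Areal heat capacity C = ρc_p × D = 4.14×10^6 × 48.2 = 2.00×10^8 J/(m^2 K).
τ = C / λ = 2.00×10^8 / 18.5 = 1.08×10^7 s.
Equilibrium anomaly ΔT_eq = F / λ = 8.47 / 18.5 = 0.458 K.
t = 31.6 weeks = 1.91×10^7 s, so t/τ = 1.77.
ΔT(t) = ΔT_eq (1 − e^(−t/τ)) = 0.458 × (1 − e^−1.77) = 0.380 K.

0.380 K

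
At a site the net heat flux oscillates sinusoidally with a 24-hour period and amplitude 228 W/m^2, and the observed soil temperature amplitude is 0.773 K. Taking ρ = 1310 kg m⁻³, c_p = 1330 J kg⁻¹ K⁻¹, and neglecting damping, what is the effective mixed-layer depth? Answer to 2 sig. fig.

ω = 2π / 86400 s = 7.27×10^-5 s⁻¹.
Required C = F₀ / (A ω) = 228 / (0.773 × 7.27×10^-5) = 4.06×10^6 J/(m²·K).
D = C / (ρ c_p) = 4.06×10^6 / (1310 × 1330) = 2.33 m.

2.3 m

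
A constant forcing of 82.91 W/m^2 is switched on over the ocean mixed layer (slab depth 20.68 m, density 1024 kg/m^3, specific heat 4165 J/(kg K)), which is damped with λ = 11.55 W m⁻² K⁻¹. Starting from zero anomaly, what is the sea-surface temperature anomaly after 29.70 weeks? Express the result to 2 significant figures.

6.5 K

Areal heat capacity C = ρ c_p D = 1024 × 4165 × 20.68 = 8.82×10^7 J m⁻² K⁻¹.
τ = C / λ = 8.82×10^7 / 11.55 = 7.64×10^6 s.
Equilibrium anomaly ΔT_eq = F / λ = 82.91 / 11.55 = 7.18 K.
t = 29.70 weeks = 1.80×10^7 s, so t/τ = 2.35.
ΔT(t) = ΔT_eq (1 − e^(−t/τ)) = 7.18 × (1 − e^−2.35) = 6.50 K.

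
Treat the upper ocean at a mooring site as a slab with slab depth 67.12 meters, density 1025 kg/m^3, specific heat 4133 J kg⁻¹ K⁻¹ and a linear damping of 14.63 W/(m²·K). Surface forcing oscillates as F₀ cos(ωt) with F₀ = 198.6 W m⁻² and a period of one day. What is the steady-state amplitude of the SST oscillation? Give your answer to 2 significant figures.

0.0096 K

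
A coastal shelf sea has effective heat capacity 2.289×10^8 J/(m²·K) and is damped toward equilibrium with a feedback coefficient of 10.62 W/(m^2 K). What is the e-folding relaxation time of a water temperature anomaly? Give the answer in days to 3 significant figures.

249 days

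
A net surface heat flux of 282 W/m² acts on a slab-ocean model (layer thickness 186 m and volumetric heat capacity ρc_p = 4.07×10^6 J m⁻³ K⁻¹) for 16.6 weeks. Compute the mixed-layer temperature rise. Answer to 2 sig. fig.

3.7 K

Areal heat capacity C = ρc_p × D = 4.07×10^6 × 186 = 7.57×10^8 J/(m²·K).
Net heat input Q = F Δt = 282 × (16.6 weeks × 6.048×10^5 s/week) = 2.83×10^9 J/m².
ΔT = Q / C = 2.83×10^9 / 7.57×10^8 = 3.74 K.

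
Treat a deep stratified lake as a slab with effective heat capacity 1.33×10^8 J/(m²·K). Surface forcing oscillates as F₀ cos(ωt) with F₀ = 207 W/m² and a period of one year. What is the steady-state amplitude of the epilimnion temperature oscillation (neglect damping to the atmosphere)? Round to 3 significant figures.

7.81 K

Areal heat capacity C = 1.33×10^8 J/(m²·K) (given).
Angular frequency ω = 2π / T = 2π / 3.15×10^7 s = 1.99×10^-7 s⁻¹.
Cω = 1.33×10^8 × 1.99×10^-7 = 26.5 W/(m²·K).
Amplitude A = F₀ / (Cω) = 207 / 26.5 = 7.81 K.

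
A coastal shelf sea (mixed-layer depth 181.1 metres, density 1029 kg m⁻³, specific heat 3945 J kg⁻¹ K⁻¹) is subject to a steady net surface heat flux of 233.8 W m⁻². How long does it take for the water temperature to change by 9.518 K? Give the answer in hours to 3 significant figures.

8310 hours

Areal heat capacity C = ρ c_p D = 1029 × 3945 × 181.1 = 7.35×10^8 J m⁻² K⁻¹.
Time required: Δt = C ΔT / F = 7.35×10^8 × 9.518 / 233.8 = 2.99×10^7 s.
In hours: 2.99×10^7 s / (3600 s/hour) = 8310 hours.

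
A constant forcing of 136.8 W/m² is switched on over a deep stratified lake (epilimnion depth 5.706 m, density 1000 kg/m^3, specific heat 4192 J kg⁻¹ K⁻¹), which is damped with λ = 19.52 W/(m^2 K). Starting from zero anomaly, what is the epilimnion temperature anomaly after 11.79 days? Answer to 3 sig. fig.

3.96 K

Areal heat capacity C = ρ c_p D = 1000 × 4192 × 5.706 = 2.39×10^7 J/(m²·K).
τ = C / λ = 2.39×10^7 / 19.52 = 1.23×10^6 s.
Equilibrium anomaly ΔT_eq = F / λ = 136.8 / 19.52 = 7.01 K.
t = 11.79 days = 1.02×10^6 s, so t/τ = 0.831.
ΔT(t) = ΔT_eq (1 − e^(−t/τ)) = 7.01 × (1 − e^−0.831) = 3.96 K.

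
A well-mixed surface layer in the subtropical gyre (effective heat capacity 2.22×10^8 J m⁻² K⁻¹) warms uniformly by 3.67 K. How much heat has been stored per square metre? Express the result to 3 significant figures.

Areal heat capacity C = 2.22×10^8 J m⁻² K⁻¹ (given).
ΔQ = C ΔT = 2.22×10^8 × 3.67 = 8.15×10^8 J/m².

8.15×10^8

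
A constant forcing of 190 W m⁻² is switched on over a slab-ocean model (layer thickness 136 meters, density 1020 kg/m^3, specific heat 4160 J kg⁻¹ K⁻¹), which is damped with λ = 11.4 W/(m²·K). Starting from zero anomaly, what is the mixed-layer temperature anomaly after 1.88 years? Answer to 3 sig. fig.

Areal heat capacity C = ρ c_p D = 1020 × 4160 × 136 = 5.77×10^8 J/(m^2 K).
τ = C / λ = 5.77×10^8 / 11.4 = 5.06×10^7 s.
Equilibrium anomaly ΔT_eq = F / λ = 190 / 11.4 = 16.7 K.
t = 1.88 years = 5.93×10^7 s, so t/τ = 1.17.
ΔT(t) = ΔT_eq (1 − e^(−t/τ)) = 16.7 × (1 − e^−1.17) = 11.5 K.

11.5 K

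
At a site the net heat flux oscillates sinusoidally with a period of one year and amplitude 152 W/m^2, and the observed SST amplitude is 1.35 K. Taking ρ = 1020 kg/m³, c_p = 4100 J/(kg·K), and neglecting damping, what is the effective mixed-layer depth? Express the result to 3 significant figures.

135 m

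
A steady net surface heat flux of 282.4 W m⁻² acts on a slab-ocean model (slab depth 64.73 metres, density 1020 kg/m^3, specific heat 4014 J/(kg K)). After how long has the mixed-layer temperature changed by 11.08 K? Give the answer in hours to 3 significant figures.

Areal heat capacity C = ρ c_p D = 1020 × 4014 × 64.73 = 2.65×10^8 J m⁻² K⁻¹.
Time required: Δt = C ΔT / F = 2.65×10^8 × 11.08 / 282.4 = 1.04×10^7 s.
In hours: 1.04×10^7 s / (3600 s/hour) = 2890 hours.

2890 hours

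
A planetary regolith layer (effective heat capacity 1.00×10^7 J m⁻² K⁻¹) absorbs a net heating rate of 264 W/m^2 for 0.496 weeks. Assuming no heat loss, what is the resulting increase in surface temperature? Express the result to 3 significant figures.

7.92 K

Areal heat capacity C = 1.00×10^7 J m⁻² K⁻¹ (given).
Net heat input Q = F Δt = 264 × (0.496 weeks × 6.048×10^5 s/week) = 7.92×10^7 J/m².
ΔT = Q / C = 7.92×10^7 / 1.00×10^7 = 7.92 K.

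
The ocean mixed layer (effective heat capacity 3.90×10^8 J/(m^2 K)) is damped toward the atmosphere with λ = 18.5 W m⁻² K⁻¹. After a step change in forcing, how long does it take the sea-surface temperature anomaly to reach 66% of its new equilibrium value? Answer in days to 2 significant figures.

Areal heat capacity C = 3.90×10^8 J/(m^2 K) (given).
τ = C / λ = 3.90×10^8 / 18.5 = 2.11×10^7 s.
Fraction reached: 1 − e^(−t/τ) = 0.66 ⇒ t = −τ ln(1 − 0.66) = τ × 1.08.
t = 2.27×10^7 s = 263 days.

260 days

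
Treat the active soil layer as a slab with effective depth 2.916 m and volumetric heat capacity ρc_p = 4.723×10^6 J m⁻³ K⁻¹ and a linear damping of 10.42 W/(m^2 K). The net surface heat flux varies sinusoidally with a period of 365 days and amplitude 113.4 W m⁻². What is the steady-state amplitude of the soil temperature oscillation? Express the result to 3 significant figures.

10.5 K

Areal heat capacity C = ρc_p × D = 4.723×10^6 × 2.916 = 1.38×10^7 J m⁻² K⁻¹.
Angular frequency ω = 2π / T = 2π / 3.15×10^7 s = 1.99×10^-7 s⁻¹.
√((Cω)² + λ²) = √((2.74)² + 10.42²) = 10.8 W/(m²·K).
Amplitude A = F₀ / √((Cω)²+λ²) = 113.4 / 10.8 = 10.5 K.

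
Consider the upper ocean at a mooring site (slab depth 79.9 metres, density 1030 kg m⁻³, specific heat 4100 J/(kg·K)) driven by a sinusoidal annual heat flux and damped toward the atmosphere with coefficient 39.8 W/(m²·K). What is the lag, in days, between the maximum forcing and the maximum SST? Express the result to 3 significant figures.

60.2 days

Areal heat capacity C = ρ c_p D = 1030 × 4100 × 79.9 = 3.37×10^8 J m⁻² K⁻¹.
ω = 2π / 3.15×10^7 s = 1.99×10^-7 s⁻¹.
Phase lag φ = arctan(Cω/λ) = arctan(67.2/39.8) = 1.04 rad.
Time lag = φ / ω = 1.04 / 1.99×10^-7 = 5.20×10^6 s = 60.2 days.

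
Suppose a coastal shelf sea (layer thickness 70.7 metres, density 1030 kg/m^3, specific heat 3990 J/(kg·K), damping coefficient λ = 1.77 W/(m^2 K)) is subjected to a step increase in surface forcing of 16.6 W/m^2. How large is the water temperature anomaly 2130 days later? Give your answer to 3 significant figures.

Areal heat capacity C = ρ c_p D = 1030 × 3990 × 70.7 = 2.91×10^8 J m⁻² K⁻¹.
τ = C / λ = 2.91×10^8 / 1.77 = 1.64×10^8 s.
Equilibrium anomaly ΔT_eq = F / λ = 16.6 / 1.77 = 9.38 K.
t = 2130 days = 1.84×10^8 s, so t/τ = 1.12.
ΔT(t) = ΔT_eq (1 − e^(−t/τ)) = 9.38 × (1 − e^−1.12) = 6.32 K.

6.32 K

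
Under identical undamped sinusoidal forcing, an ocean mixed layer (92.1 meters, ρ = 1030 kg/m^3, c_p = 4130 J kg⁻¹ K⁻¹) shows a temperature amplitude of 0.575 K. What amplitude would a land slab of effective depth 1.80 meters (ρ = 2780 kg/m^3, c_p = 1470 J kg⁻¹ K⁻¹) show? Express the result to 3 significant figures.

C_ocean = 3.92×10^8 J/(m²·K); C_land = 7.36×10^6 J/(m²·K).
A ∝ 1/C ⇒ A_land = A_ocean × C_ocean/C_land = 0.575 × 53.3 = 30.6 K.

30.6 K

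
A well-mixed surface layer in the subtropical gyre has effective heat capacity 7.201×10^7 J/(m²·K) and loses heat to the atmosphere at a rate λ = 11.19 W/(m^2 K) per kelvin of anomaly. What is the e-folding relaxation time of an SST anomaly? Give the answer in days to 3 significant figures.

Areal heat capacity C = 7.201×10^7 J/(m²·K) (given).
Relaxation time τ = C / λ = 7.20×10^7 / 11.19 = 6.44×10^6 s.
In days: 6.44×10^6 s / (86400 s/day) = 74.5 days.

74.5 days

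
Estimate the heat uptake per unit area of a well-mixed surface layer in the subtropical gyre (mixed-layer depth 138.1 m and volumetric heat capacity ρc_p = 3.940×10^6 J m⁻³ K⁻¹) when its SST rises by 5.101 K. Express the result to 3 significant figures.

Areal heat capacity C = ρc_p × D = 3.940×10^6 × 138.1 = 5.44×10^8 J/(m²·K).
ΔQ = C ΔT = 5.44×10^8 × 5.101 = 2.78×10^9 J/m².

2.78×10^9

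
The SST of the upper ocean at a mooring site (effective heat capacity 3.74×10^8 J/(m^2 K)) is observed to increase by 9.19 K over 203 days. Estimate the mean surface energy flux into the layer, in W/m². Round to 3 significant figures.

196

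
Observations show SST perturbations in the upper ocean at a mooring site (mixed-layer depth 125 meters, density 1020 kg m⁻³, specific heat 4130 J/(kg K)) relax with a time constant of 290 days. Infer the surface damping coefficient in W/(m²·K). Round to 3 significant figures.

21.0

Areal heat capacity C = ρ c_p D = 1020 × 4130 × 125 = 5.27×10^8 J m⁻² K⁻¹.
τ = 290 days = 2.51×10^7 s.
λ = C / τ = 5.27×10^8 / 2.51×10^7 = 21.0 W/(m²·K).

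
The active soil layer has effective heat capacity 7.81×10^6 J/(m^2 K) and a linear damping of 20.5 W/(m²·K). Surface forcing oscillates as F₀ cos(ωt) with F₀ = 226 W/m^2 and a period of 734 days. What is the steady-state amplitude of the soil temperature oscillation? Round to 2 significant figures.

Areal heat capacity C = 7.81×10^6 J/(m^2 K) (given).
Angular frequency ω = 2π / T = 2π / 6.34×10^7 s = 9.91×10^-8 s⁻¹.
√((Cω)² + λ²) = √((0.774)² + 20.5²) = 20.5 W/(m²·K).
Amplitude A = F₀ / √((Cω)²+λ²) = 226 / 20.5 = 11.0 K.

11 K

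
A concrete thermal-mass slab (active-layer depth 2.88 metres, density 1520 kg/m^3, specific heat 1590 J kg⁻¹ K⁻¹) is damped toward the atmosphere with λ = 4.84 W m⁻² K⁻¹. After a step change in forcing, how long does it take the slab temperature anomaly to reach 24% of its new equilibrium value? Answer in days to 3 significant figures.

Areal heat capacity C = ρ c_p D = 1520 × 1590 × 2.88 = 6.96×10^6 J/(m²·K).
τ = C / λ = 6.96×10^6 / 4.84 = 1.44×10^6 s.
Fraction reached: 1 − e^(−t/τ) = 0.24 ⇒ t = −τ ln(1 − 0.24) = τ × 0.274.
t = 3.95×10^5 s = 4.57 days.

4.57 days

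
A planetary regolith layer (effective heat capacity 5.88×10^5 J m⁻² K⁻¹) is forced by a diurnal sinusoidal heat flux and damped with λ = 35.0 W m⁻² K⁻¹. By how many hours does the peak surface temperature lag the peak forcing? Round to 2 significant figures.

3.4 hours

Areal heat capacity C = 5.88×10^5 J m⁻² K⁻¹ (given).
ω = 2π / 86400 s = 7.27×10^-5 s⁻¹.
Phase lag φ = arctan(Cω/λ) = arctan(42.8/35.0) = 0.885 rad.
Time lag = φ / ω = 0.885 / 7.27×10^-5 = 12200 s = 3.38 hours.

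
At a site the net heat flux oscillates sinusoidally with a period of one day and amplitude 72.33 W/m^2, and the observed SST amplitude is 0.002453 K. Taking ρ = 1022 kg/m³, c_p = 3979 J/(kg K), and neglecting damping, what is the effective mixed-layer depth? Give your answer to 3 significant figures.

ω = 2π / 86400 s = 7.27×10^-5 s⁻¹.
Required C = F₀ / (A ω) = 72.33 / (0.002453 × 7.27×10^-5) = 4.05×10^8 J/(m²·K).
D = C / (ρ c_p) = 4.05×10^8 / (1022 × 3979) = 99.7 m.

99.7 m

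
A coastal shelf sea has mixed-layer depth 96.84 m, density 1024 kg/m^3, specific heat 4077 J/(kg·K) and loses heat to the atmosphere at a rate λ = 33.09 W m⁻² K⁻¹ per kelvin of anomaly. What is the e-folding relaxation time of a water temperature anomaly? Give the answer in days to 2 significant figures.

140 days

Areal heat capacity C = ρ c_p D = 1024 × 4077 × 96.84 = 4.04×10^8 J m⁻² K⁻¹.
Relaxation time τ = C / λ = 4.04×10^8 / 33.09 = 1.22×10^7 s.
In days: 1.22×10^7 s / (86400 s/day) = 141 days.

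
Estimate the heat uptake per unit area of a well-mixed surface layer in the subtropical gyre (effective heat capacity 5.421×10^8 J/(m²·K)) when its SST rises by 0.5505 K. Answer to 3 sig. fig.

2.98×10^8

Areal heat capacity C = 5.421×10^8 J/(m²·K) (given).
ΔQ = C ΔT = 5.42×10^8 × 0.5505 = 2.98×10^8 J/m².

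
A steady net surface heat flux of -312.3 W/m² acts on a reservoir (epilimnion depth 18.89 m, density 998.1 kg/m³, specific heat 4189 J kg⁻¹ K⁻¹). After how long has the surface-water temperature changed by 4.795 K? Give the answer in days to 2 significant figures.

14 days

Areal heat capacity C = ρ c_p D = 998.1 × 4189 × 18.89 = 7.90×10^7 J m⁻² K⁻¹.
Time required: Δt = C ΔT / F = 7.90×10^7 × -4.795 / -312.3 = 1.21×10^6 s.
In days: 1.21×10^6 s / (86400 s/day) = 14.0 days.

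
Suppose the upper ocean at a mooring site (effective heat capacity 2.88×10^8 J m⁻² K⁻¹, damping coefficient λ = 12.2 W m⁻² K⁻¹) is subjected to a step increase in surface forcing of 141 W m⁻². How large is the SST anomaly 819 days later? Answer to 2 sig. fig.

Areal heat capacity C = 2.88×10^8 J m⁻² K⁻¹ (given).
τ = C / λ = 2.88×10^8 / 12.2 = 2.36×10^7 s.
Equilibrium anomaly ΔT_eq = F / λ = 141 / 12.2 = 11.6 K.
t = 819 days = 7.08×10^7 s, so t/τ = 3.00.
ΔT(t) = ΔT_eq (1 − e^(−t/τ)) = 11.6 × (1 − e^−3.00) = 11.0 K.

11 K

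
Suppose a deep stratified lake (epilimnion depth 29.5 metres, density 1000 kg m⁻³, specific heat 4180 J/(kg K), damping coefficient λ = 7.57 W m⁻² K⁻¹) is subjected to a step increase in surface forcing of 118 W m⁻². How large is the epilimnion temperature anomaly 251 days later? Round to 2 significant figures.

Areal heat capacity C = ρ c_p D = 1000 × 4180 × 29.5 = 1.23×10^8 J/(m^2 K).
τ = C / λ = 1.23×10^8 / 7.57 = 1.63×10^7 s.
Equilibrium anomaly ΔT_eq = F / λ = 118 / 7.57 = 15.6 K.
t = 251 days = 2.17×10^7 s, so t/τ = 1.33.
ΔT(t) = ΔT_eq (1 − e^(−t/τ)) = 15.6 × (1 − e^−1.33) = 11.5 K.

11 K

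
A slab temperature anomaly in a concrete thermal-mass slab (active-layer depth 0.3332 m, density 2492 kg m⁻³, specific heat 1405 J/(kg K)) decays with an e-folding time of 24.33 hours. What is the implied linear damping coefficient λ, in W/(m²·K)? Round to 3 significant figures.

13.3

Areal heat capacity C = ρ c_p D = 2492 × 1405 × 0.3332 = 1.17×10^6 J/(m²·K).
τ = 24.33 hours = 87600 s.
λ = C / τ = 1.17×10^6 / 87600 = 13.3 W/(m²·K).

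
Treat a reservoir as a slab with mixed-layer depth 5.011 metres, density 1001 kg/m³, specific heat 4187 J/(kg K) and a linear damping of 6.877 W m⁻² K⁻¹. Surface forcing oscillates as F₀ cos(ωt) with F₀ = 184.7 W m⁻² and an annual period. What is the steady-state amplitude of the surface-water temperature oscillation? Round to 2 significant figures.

Areal heat capacity C = ρ c_p D = 1001 × 4187 × 5.011 = 2.10×10^7 J/(m^2 K).
Angular frequency ω = 2π / T = 2π / 3.15×10^7 s = 1.99×10^-7 s⁻¹.
√((Cω)² + λ²) = √((4.18)² + 6.877²) = 8.05 W/(m²·K).
Amplitude A = F₀ / √((Cω)²+λ²) = 184.7 / 8.05 = 22.9 K.

23 K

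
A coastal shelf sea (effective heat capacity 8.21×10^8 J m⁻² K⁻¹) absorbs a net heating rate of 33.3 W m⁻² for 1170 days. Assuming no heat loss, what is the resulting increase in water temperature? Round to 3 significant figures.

4.10 K

Areal heat capacity C = 8.21×10^8 J m⁻² K⁻¹ (given).
Net heat input Q = F Δt = 33.3 × (1170 days × 86400 s/day) = 3.37×10^9 J/m².
ΔT = Q / C = 3.37×10^9 / 8.21×10^8 = 4.10 K.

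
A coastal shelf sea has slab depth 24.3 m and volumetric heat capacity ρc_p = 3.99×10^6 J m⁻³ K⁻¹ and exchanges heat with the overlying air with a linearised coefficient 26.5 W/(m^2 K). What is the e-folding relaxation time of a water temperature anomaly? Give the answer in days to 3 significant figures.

Areal heat capacity C = ρc_p × D = 3.99×10^6 × 24.3 = 9.70×10^7 J m⁻² K⁻¹.
Relaxation time τ = C / λ = 9.70×10^7 / 26.5 = 3.66×10^6 s.
In days: 3.66×10^6 s / (86400 s/day) = 42.3 days.

42.3 days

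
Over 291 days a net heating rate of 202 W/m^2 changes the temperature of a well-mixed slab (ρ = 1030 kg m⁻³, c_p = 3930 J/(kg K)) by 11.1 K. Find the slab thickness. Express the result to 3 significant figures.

Heat input Q = F Δt = 202 × 2.51×10^7 s = 5.08×10^9 J/m².
Required areal heat capacity C = Q / ΔT = 4.58×10^8 J/(m²·K).
Depth D = C / (ρ c_p) = 4.58×10^8 / (1030 × 3930) = 113 m.

113 m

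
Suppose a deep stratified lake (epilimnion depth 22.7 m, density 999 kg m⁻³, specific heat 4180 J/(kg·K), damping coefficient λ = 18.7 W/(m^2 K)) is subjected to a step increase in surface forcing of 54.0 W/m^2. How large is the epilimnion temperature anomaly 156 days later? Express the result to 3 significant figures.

2.69 K

Areal heat capacity C = ρ c_p D = 999 × 4180 × 22.7 = 9.48×10^7 J/(m²·K).
τ = C / λ = 9.48×10^7 / 18.7 = 5.07×10^6 s.
Equilibrium anomaly ΔT_eq = F / λ = 54.0 / 18.7 = 2.89 K.
t = 156 days = 1.35×10^7 s, so t/τ = 2.66.
ΔT(t) = ΔT_eq (1 − e^(−t/τ)) = 2.89 × (1 − e^−2.66) = 2.69 K.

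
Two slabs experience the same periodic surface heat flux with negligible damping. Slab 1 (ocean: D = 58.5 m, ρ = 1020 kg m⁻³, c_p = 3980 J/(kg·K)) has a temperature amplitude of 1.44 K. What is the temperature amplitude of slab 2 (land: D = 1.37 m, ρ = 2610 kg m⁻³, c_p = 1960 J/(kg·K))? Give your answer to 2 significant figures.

49 K

C_ocean = 2.37×10^8 J/(m²·K); C_land = 7.01×10^6 J/(m²·K).
A ∝ 1/C ⇒ A_land = A_ocean × C_ocean/C_land = 1.44 × 33.9 = 48.8 K.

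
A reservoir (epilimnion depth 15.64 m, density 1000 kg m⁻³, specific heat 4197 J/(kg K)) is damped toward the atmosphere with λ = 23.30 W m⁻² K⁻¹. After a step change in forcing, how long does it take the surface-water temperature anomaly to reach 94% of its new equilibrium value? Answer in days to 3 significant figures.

91.7 days

Areal heat capacity C = ρ c_p D = 1000 × 4197 × 15.64 = 6.56×10^7 J/(m^2 K).
τ = C / λ = 6.56×10^7 / 23.30 = 2.82×10^6 s.
Fraction reached: 1 − e^(−t/τ) = 0.94 ⇒ t = −τ ln(1 − 0.94) = τ × 2.81.
t = 7.93×10^6 s = 91.7 days.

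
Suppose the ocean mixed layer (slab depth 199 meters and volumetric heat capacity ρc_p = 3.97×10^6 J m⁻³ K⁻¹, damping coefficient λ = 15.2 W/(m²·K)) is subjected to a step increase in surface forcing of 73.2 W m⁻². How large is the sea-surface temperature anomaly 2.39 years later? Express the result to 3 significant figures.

3.69 K

Areal heat capacity C = ρc_p × D = 3.97×10^6 × 199 = 7.90×10^8 J m⁻² K⁻¹.
τ = C / λ = 7.90×10^8 / 15.2 = 5.20×10^7 s.
Equilibrium anomaly ΔT_eq = F / λ = 73.2 / 15.2 = 4.82 K.
t = 2.39 years = 7.54×10^7 s, so t/τ = 1.45.
ΔT(t) = ΔT_eq (1 − e^(−t/τ)) = 4.82 × (1 − e^−1.45) = 3.69 K.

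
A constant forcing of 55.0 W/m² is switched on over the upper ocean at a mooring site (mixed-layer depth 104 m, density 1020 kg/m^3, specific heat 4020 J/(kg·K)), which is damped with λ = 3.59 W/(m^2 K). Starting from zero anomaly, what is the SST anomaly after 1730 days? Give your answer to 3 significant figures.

Areal heat capacity C = ρ c_p D = 1020 × 4020 × 104 = 4.26×10^8 J/(m^2 K).
τ = C / λ = 4.26×10^8 / 3.59 = 1.19×10^8 s.
Equilibrium anomaly ΔT_eq = F / λ = 55.0 / 3.59 = 15.3 K.
t = 1730 days = 1.49×10^8 s, so t/τ = 1.26.
ΔT(t) = ΔT_eq (1 − e^(−t/τ)) = 15.3 × (1 − e^−1.26) = 11.0 K.

11.0 K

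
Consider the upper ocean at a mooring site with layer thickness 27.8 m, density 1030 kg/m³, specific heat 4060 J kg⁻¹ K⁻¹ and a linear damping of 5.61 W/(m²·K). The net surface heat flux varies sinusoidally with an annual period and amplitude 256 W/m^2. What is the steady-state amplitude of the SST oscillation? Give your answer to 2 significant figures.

Areal heat capacity C = ρ c_p D = 1030 × 4060 × 27.8 = 1.16×10^8 J/(m^2 K).
Angular frequency ω = 2π / T = 2π / 3.15×10^7 s = 1.99×10^-7 s⁻¹.
√((Cω)² + λ²) = √((23.2)² + 5.61²) = 23.8 W/(m²·K).
Amplitude A = F₀ / √((Cω)²+λ²) = 256 / 23.8 = 10.7 K.

11 K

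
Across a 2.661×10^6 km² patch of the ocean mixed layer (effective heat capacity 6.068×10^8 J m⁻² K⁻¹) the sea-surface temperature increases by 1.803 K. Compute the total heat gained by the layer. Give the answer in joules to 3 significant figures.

2.91×10^21 J

Areal heat capacity C = 6.068×10^8 J m⁻² K⁻¹ (given).
Heat per unit area: q = C ΔT = 6.07×10^8 × 1.803 = 1.09×10^9 J/m².
Total heat: Q = q × A = 1.09×10^9 × (2.661×10^6 × 10⁶ m²) = 2.91×10^21 J.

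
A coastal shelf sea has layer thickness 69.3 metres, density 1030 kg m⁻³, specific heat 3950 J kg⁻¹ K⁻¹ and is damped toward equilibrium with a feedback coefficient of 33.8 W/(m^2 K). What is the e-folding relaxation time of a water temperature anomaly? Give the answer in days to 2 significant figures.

Areal heat capacity C = ρ c_p D = 1030 × 3950 × 69.3 = 2.82×10^8 J/(m²·K).
Relaxation time τ = C / λ = 2.82×10^8 / 33.8 = 8.34×10^6 s.
In days: 8.34×10^6 s / (86400 s/day) = 96.5 days.

97 days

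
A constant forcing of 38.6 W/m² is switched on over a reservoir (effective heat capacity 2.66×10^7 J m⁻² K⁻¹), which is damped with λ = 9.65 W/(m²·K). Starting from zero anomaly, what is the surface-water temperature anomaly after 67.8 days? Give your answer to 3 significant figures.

Areal heat capacity C = 2.66×10^7 J m⁻² K⁻¹ (given).
τ = C / λ = 2.66×10^7 / 9.65 = 2.76×10^6 s.
Equilibrium anomaly ΔT_eq = F / λ = 38.6 / 9.65 = 4.00 K.
t = 67.8 days = 5.86×10^6 s, so t/τ = 2.13.
ΔT(t) = ΔT_eq (1 − e^(−t/τ)) = 4.00 × (1 − e^−2.13) = 3.52 K.

3.52 K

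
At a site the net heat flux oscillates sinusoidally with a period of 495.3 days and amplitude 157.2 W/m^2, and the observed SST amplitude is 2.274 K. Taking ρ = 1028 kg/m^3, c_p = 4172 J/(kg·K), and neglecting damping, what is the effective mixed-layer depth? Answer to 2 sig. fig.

110 m

ω = 2π / 4.28×10^7 s = 1.47×10^-7 s⁻¹.
Required C = F₀ / (A ω) = 157.2 / (2.274 × 1.47×10^-7) = 4.71×10^8 J/(m²·K).
D = C / (ρ c_p) = 4.71×10^8 / (1028 × 4172) = 110 m.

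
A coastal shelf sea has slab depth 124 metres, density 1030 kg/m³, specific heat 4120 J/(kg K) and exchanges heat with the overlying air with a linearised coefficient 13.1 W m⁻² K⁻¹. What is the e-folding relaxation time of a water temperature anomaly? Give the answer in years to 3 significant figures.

Areal heat capacity C = ρ c_p D = 1030 × 4120 × 124 = 5.26×10^8 J m⁻² K⁻¹.
Relaxation time τ = C / λ = 5.26×10^8 / 13.1 = 4.02×10^7 s.
In years: 4.02×10^7 s / (3.156×10^7 s/year) = 1.27 years.

1.27 years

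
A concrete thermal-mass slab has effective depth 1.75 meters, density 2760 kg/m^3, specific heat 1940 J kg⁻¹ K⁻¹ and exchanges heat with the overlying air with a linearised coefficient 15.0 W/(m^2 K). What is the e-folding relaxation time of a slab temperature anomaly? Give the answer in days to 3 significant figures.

Areal heat capacity C = ρ c_p D = 2760 × 1940 × 1.75 = 9.37×10^6 J m⁻² K⁻¹.
Relaxation time τ = C / λ = 9.37×10^6 / 15.0 = 6.25×10^5 s.
In days: 6.25×10^5 s / (86400 s/day) = 7.23 days.

7.23 days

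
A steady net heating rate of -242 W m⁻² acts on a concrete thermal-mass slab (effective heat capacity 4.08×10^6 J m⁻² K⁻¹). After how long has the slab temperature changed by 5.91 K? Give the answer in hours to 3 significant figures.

27.7 hours

Areal heat capacity C = 4.08×10^6 J m⁻² K⁻¹ (given).
Time required: Δt = C ΔT / F = 4.08×10^6 × -5.91 / -242 = 99600 s.
In hours: 99600 s / (3600 s/hour) = 27.7 hours.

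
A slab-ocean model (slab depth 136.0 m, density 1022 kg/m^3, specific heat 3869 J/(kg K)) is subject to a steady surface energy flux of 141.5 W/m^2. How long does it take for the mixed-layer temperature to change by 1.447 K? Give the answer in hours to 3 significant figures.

1530 hours

Areal heat capacity C = ρ c_p D = 1022 × 3869 × 136.0 = 5.38×10^8 J/(m²·K).
Time required: Δt = C ΔT / F = 5.38×10^8 × 1.447 / 141.5 = 5.50×10^6 s.
In hours: 5.50×10^6 s / (3600 s/hour) = 1530 hours.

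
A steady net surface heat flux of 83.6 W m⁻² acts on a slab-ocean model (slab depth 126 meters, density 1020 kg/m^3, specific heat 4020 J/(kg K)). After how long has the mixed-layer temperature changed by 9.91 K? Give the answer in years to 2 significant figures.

1.9 years

Areal heat capacity C = ρ c_p D = 1020 × 4020 × 126 = 5.17×10^8 J m⁻² K⁻¹.
Time required: Δt = C ΔT / F = 5.17×10^8 × 9.91 / 83.6 = 6.12×10^7 s.
In years: 6.12×10^7 s / (3.156×10^7 s/year) = 1.94 years.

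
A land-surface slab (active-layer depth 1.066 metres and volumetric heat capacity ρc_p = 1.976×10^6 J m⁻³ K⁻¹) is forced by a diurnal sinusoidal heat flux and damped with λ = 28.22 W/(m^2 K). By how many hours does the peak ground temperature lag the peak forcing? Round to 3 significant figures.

Areal heat capacity C = ρc_p × D = 1.976×10^6 × 1.066 = 2.11×10^6 J m⁻² K⁻¹.
ω = 2π / 86400 s = 7.27×10^-5 s⁻¹.
Phase lag φ = arctan(Cω/λ) = arctan(153/28.22) = 1.39 rad.
Time lag = φ / ω = 1.39 / 7.27×10^-5 = 19100 s = 5.30 hours.

5.30 hours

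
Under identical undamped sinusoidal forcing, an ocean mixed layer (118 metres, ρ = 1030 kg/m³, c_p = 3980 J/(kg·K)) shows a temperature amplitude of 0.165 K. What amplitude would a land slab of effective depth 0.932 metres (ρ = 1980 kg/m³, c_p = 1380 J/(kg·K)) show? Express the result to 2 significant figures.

C_ocean = 4.84×10^8 J/(m²·K); C_land = 2.55×10^6 J/(m²·K).
A ∝ 1/C ⇒ A_land = A_ocean × C_ocean/C_land = 0.165 × 190 = 31.3 K.

31 K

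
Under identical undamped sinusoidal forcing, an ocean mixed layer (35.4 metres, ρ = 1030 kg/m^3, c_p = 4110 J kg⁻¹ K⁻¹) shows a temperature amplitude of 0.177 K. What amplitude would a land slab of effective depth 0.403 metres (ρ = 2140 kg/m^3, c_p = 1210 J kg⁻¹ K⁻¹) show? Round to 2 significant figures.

C_ocean = 1.50×10^8 J/(m²·K); C_land = 1.04×10^6 J/(m²·K).
A ∝ 1/C ⇒ A_land = A_ocean × C_ocean/C_land = 0.177 × 144 = 25.4 K.

25 K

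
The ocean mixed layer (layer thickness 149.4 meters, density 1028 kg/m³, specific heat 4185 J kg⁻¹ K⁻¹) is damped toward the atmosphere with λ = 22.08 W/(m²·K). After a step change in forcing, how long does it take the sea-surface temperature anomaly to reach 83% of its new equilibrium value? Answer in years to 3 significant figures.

Areal heat capacity C = ρ c_p D = 1028 × 4185 × 149.4 = 6.43×10^8 J m⁻² K⁻¹.
τ = C / λ = 6.43×10^8 / 22.08 = 2.91×10^7 s.
Fraction reached: 1 − e^(−t/τ) = 0.83 ⇒ t = −τ ln(1 − 0.83) = τ × 1.77.
t = 5.16×10^7 s = 1.63 years.

1.63 years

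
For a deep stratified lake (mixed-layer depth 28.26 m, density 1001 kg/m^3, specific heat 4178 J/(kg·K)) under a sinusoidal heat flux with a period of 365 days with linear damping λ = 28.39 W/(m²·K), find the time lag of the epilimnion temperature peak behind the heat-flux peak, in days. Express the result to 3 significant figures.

Areal heat capacity C = ρ c_p D = 1001 × 4178 × 28.26 = 1.18×10^8 J/(m²·K).
ω = 2π / 3.15×10^7 s = 1.99×10^-7 s⁻¹.
Phase lag φ = arctan(Cω/λ) = arctan(23.5/28.39) = 0.692 rad.
Time lag = φ / ω = 0.692 / 1.99×10^-7 = 3.48×10^6 s = 40.2 days.

40.2 days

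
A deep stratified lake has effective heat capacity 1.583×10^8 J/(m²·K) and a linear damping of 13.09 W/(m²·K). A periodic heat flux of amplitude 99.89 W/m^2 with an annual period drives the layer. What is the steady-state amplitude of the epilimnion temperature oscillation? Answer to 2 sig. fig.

Areal heat capacity C = 1.583×10^8 J/(m²·K) (given).
Angular frequency ω = 2π / T = 2π / 3.15×10^7 s = 1.99×10^-7 s⁻¹.
√((Cω)² + λ²) = √((31.5)² + 13.09²) = 34.1 W/(m²·K).
Amplitude A = F₀ / √((Cω)²+λ²) = 99.89 / 34.1 = 2.93 K.

2.9 K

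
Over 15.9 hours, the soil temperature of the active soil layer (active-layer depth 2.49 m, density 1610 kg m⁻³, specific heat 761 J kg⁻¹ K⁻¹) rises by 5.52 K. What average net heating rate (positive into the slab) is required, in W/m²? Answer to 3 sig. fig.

Areal heat capacity C = ρ c_p D = 1610 × 761 × 2.49 = 3.05×10^6 J m⁻² K⁻¹.
Required heat per unit area: Q = C ΔT = 3.05×10^6 × 5.52 = 1.68×10^7 J/m².
Flux F = Q / Δt = 1.68×10^7 / 57200 s = 294 W/m².

294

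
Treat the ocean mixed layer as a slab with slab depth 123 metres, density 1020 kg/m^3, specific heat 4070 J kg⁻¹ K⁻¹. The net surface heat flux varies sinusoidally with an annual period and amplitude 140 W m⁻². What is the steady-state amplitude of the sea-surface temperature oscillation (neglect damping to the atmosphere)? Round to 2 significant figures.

1.4 K

Areal heat capacity C = ρ c_p D = 1020 × 4070 × 123 = 5.11×10^8 J m⁻² K⁻¹.
Angular frequency ω = 2π / T = 2π / 3.15×10^7 s = 1.99×10^-7 s⁻¹.
Cω = 5.11×10^8 × 1.99×10^-7 = 102 W/(m²·K).
Amplitude A = F₀ / (Cω) = 140 / 102 = 1.38 K.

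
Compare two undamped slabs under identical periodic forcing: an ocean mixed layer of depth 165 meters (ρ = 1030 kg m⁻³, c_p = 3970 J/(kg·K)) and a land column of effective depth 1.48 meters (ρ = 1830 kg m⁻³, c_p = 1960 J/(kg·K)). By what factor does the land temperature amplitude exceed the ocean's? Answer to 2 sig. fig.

130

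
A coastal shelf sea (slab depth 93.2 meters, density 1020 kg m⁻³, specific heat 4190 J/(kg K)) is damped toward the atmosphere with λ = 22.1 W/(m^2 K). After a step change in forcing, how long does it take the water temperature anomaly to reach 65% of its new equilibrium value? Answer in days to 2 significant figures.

Areal heat capacity C = ρ c_p D = 1020 × 4190 × 93.2 = 3.98×10^8 J/(m^2 K).
τ = C / λ = 3.98×10^8 / 22.1 = 1.80×10^7 s.
Fraction reached: 1 − e^(−t/τ) = 0.65 ⇒ t = −τ ln(1 − 0.65) = τ × 1.05.
t = 1.89×10^7 s = 219 days.

220 days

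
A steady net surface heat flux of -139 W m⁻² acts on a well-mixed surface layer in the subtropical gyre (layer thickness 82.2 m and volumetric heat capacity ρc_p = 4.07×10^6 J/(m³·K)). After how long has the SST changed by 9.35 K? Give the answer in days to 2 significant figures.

260 days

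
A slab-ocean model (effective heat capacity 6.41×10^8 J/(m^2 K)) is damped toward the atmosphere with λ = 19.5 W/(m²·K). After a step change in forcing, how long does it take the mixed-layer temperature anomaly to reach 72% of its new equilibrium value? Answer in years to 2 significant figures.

1.3 years

Areal heat capacity C = 6.41×10^8 J/(m^2 K) (given).
τ = C / λ = 6.41×10^8 / 19.5 = 3.29×10^7 s.
Fraction reached: 1 − e^(−t/τ) = 0.72 ⇒ t = −τ ln(1 − 0.72) = τ × 1.27.
t = 4.18×10^7 s = 1.33 years.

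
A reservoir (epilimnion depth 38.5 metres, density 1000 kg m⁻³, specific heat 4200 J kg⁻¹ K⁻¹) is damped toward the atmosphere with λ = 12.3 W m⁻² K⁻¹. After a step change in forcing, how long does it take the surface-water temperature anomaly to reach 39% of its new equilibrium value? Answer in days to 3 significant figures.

Areal heat capacity C = ρ c_p D = 1000 × 4200 × 38.5 = 1.62×10^8 J m⁻² K⁻¹.
τ = C / λ = 1.62×10^8 / 12.3 = 1.31×10^7 s.
Fraction reached: 1 − e^(−t/τ) = 0.39 ⇒ t = −τ ln(1 − 0.39) = τ × 0.494.
t = 6.50×10^6 s = 75.2 days.

75.2 days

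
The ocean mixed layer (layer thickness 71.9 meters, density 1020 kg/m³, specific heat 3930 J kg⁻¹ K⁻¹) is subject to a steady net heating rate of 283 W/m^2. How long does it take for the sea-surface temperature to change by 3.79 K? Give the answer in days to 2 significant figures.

Areal heat capacity C = ρ c_p D = 1020 × 3930 × 71.9 = 2.88×10^8 J m⁻² K⁻¹.
Time required: Δt = C ΔT / F = 2.88×10^8 × 3.79 / 283 = 3.86×10^6 s.
In days: 3.86×10^6 s / (86400 s/day) = 44.7 days.

45 days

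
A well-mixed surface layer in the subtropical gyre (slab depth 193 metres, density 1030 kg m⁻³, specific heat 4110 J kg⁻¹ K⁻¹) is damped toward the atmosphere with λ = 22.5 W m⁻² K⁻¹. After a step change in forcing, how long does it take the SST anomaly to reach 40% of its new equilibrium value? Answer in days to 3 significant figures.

Areal heat capacity C = ρ c_p D = 1030 × 4110 × 193 = 8.17×10^8 J m⁻² K⁻¹.
τ = C / λ = 8.17×10^8 / 22.5 = 3.63×10^7 s.
Fraction reached: 1 − e^(−t/τ) = 0.40 ⇒ t = −τ ln(1 − 0.40) = τ × 0.511.
t = 1.85×10^7 s = 215 days.

215 days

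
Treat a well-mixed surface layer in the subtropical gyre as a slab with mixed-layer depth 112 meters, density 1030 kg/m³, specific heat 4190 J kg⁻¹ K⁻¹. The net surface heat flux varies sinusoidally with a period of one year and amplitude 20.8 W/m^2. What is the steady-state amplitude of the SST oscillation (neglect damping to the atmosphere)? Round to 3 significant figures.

0.216 K

Areal heat capacity C = ρ c_p D = 1030 × 4190 × 112 = 4.83×10^8 J/(m²·K).
Angular frequency ω = 2π / T = 2π / 3.15×10^7 s = 1.99×10^-7 s⁻¹.
Cω = 4.83×10^8 × 1.99×10^-7 = 96.3 W/(m²·K).
Amplitude A = F₀ / (Cω) = 20.8 / 96.3 = 0.216 K.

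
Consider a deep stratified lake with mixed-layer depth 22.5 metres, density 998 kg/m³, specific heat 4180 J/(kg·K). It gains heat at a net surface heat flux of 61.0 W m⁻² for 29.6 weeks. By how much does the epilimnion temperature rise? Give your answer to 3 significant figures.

Areal heat capacity C = ρ c_p D = 998 × 4180 × 22.5 = 9.39×10^7 J/(m^2 K).
Net heat input Q = F Δt = 61.0 × (29.6 weeks × 6.048×10^5 s/week) = 1.09×10^9 J/m².
ΔT = Q / C = 1.09×10^9 / 9.39×10^7 = 11.6 K.

11.6 K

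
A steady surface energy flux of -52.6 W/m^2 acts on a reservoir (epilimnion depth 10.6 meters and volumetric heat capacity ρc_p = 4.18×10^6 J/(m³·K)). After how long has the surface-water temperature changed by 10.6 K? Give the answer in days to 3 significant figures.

Areal heat capacity C = ρc_p × D = 4.18×10^6 × 10.6 = 4.43×10^7 J/(m^2 K).
Time required: Δt = C ΔT / F = 4.43×10^7 × -10.6 / -52.6 = 8.93×10^6 s.
In days: 8.93×10^6 s / (86400 s/day) = 103 days.

103 days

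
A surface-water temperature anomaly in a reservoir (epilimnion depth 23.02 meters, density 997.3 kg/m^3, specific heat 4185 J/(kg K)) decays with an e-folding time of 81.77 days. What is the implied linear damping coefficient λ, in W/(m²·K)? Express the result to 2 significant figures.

14

Areal heat capacity C = ρ c_p D = 997.3 × 4185 × 23.02 = 9.61×10^7 J m⁻² K⁻¹.
τ = 81.77 days = 7.06×10^6 s.
λ = C / τ = 9.61×10^7 / 7.06×10^6 = 13.6 W/(m²·K).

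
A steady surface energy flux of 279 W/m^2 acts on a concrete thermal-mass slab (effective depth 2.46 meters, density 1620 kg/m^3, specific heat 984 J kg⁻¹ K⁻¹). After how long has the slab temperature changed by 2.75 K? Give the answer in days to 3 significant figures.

0.447 days

Areal heat capacity C = ρ c_p D = 1620 × 984 × 2.46 = 3.92×10^6 J/(m²·K).
Time required: Δt = C ΔT / F = 3.92×10^6 × 2.75 / 279 = 38700 s.
In days: 38700 s / (86400 s/day) = 0.447 days.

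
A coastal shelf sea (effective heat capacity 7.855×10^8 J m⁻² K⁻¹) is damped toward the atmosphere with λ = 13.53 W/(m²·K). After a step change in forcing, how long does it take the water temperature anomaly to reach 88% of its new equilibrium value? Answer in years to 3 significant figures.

Areal heat capacity C = 7.855×10^8 J m⁻² K⁻¹ (given).
τ = C / λ = 7.85×10^8 / 13.53 = 5.81×10^7 s.
Fraction reached: 1 − e^(−t/τ) = 0.88 ⇒ t = −τ ln(1 − 0.88) = τ × 2.12.
t = 1.23×10^8 s = 3.90 years.

3.90 years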